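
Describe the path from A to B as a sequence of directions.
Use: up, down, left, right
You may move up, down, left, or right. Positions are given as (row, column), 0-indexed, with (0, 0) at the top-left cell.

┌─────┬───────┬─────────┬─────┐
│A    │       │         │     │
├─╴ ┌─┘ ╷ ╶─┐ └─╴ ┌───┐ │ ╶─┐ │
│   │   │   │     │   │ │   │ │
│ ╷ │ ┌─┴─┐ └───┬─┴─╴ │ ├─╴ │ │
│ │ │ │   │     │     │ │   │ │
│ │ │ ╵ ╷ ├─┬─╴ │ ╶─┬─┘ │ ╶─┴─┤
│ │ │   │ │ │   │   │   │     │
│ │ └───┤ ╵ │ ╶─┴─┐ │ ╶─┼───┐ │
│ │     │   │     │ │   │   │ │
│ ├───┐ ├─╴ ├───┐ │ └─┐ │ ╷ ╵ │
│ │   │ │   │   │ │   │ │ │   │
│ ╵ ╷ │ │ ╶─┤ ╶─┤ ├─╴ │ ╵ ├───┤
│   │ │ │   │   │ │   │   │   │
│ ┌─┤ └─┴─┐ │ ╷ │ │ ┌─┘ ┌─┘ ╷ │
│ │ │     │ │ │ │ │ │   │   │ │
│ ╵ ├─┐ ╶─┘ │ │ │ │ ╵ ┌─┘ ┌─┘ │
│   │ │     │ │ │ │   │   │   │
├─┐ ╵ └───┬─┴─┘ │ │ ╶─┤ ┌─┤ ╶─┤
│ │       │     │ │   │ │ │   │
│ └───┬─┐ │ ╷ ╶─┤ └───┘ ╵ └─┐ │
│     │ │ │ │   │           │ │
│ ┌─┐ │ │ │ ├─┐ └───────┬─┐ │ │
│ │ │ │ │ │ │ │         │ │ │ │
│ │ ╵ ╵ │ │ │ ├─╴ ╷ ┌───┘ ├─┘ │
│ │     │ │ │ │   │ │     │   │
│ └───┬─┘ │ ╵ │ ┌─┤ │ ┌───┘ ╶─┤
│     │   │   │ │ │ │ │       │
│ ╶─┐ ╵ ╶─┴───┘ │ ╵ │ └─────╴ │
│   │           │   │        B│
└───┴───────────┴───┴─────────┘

Finding the path and converting it to directions:
Path through cells: (0,0) → (0,1) → (1,1) → (1,0) → (2,0) → (3,0) → (4,0) → (5,0) → (6,0) → (6,1) → (5,1) → (5,2) → (6,2) → (7,2) → (7,3) → (8,3) → (8,4) → (8,5) → (7,5) → (6,5) → (6,4) → (5,4) → (5,5) → (4,5) → (4,4) → (3,4) → (2,4) → (2,3) → (3,3) → (3,2) → (2,2) → (1,2) → (1,3) → (0,3) → (0,4) → (1,4) → (1,5) → (2,5) → (2,6) → (2,7) → (3,7) → (3,6) → (4,6) → (4,7) → (4,8) → (5,8) → (6,8) → (7,8) → (8,8) → (9,8) → (10,8) → (10,9) → (10,10) → (10,11) → (9,11) → (8,11) → (8,12) → (7,12) → (7,13) → (6,13) → (6,14) → (7,14) → (8,14) → (8,13) → (9,13) → (9,14) → (10,14) → (11,14) → (12,14) → (12,13) → (13,13) → (13,14) → (14,14)
Directions: right, down, left, down, down, down, down, down, right, up, right, down, down, right, down, right, right, up, up, left, up, right, up, left, up, up, left, down, left, up, up, right, up, right, down, right, down, right, right, down, left, down, right, right, down, down, down, down, down, down, right, right, right, up, up, right, up, right, up, right, down, down, left, down, right, down, down, down, left, down, right, down

Solution:

┌─────┬───────┬─────────┬─────┐
│A ↓  │↱ ↓    │         │     │
├─╴ ┌─┘ ╷ ╶─┐ └─╴ ┌───┐ │ ╶─┐ │
│↓ ↲│↱ ↑│↳ ↓│     │   │ │   │ │
│ ╷ │ ┌─┴─┐ └───┬─┴─╴ │ ├─╴ │ │
│↓│ │↑│↓ ↰│↳ → ↓│     │ │   │ │
│ │ │ ╵ ╷ ├─┬─╴ │ ╶─┬─┘ │ ╶─┴─┤
│↓│ │↑ ↲│↑│ │↓ ↲│   │   │     │
│ │ └───┤ ╵ │ ╶─┴─┐ │ ╶─┼───┐ │
│↓│     │↑ ↰│↳ → ↓│ │   │   │ │
│ ├───┐ ├─╴ ├───┐ │ └─┐ │ ╷ ╵ │
│↓│↱ ↓│ │↱ ↑│   │↓│   │ │ │   │
│ ╵ ╷ │ │ ╶─┤ ╶─┤ ├─╴ │ ╵ ├───┤
│↳ ↑│↓│ │↑ ↰│   │↓│   │   │↱ ↓│
│ ┌─┤ └─┴─┐ │ ╷ │ │ ┌─┘ ┌─┘ ╷ │
│ │ │↳ ↓  │↑│ │ │↓│ │   │↱ ↑│↓│
│ ╵ ├─┐ ╶─┘ │ │ │ │ ╵ ┌─┘ ┌─┘ │
│   │ │↳ → ↑│ │ │↓│   │↱ ↑│↓ ↲│
├─┐ ╵ └───┬─┴─┘ │ │ ╶─┤ ┌─┤ ╶─┤
│ │       │     │↓│   │↑│ │↳ ↓│
│ └───┬─┐ │ ╷ ╶─┤ └───┘ ╵ └─┐ │
│     │ │ │ │   │↳ → → ↑    │↓│
│ ┌─┐ │ │ │ ├─┐ └───────┬─┐ │ │
│ │ │ │ │ │ │ │         │ │ │↓│
│ │ ╵ ╵ │ │ │ ├─╴ ╷ ┌───┘ ├─┘ │
│ │     │ │ │ │   │ │     │↓ ↲│
│ └───┬─┘ │ ╵ │ ┌─┤ │ ┌───┘ ╶─┤
│     │   │   │ │ │ │ │    ↳ ↓│
│ ╶─┐ ╵ ╶─┴───┘ │ ╵ │ └─────╴ │
│   │           │   │        B│
└───┴───────────┴───┴─────────┘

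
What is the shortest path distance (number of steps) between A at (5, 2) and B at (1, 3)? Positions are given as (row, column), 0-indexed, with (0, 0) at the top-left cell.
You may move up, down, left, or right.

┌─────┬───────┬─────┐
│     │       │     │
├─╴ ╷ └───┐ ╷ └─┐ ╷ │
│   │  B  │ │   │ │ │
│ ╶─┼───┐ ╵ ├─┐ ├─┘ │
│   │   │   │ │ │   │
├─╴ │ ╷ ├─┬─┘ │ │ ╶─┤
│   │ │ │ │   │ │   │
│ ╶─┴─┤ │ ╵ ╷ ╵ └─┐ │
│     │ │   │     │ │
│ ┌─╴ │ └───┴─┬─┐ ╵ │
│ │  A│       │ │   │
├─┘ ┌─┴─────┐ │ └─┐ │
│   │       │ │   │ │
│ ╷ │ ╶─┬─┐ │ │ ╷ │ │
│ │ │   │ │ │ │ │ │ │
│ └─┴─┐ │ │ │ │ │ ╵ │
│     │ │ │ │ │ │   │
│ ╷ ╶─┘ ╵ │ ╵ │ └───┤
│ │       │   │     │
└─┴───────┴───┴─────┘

Finding path from (5, 2) to (1, 3):
Path: (5,2) → (4,2) → (4,1) → (4,0) → (3,0) → (3,1) → (2,1) → (2,0) → (1,0) → (1,1) → (0,1) → (0,2) → (1,2) → (1,3)
Distance: 13 steps

Solution:

┌─────┬───────┬─────┐
│  ↱ ↓│       │     │
├─╴ ╷ └───┐ ╷ └─┐ ╷ │
│↱ ↑│↳ B  │ │   │ │ │
│ ╶─┼───┐ ╵ ├─┐ ├─┘ │
│↑ ↰│   │   │ │ │   │
├─╴ │ ╷ ├─┬─┘ │ │ ╶─┤
│↱ ↑│ │ │ │   │ │   │
│ ╶─┴─┤ │ ╵ ╷ ╵ └─┐ │
│↑ ← ↰│ │   │     │ │
│ ┌─╴ │ └───┴─┬─┐ ╵ │
│ │  A│       │ │   │
├─┘ ┌─┴─────┐ │ └─┐ │
│   │       │ │   │ │
│ ╷ │ ╶─┬─┐ │ │ ╷ │ │
│ │ │   │ │ │ │ │ │ │
│ └─┴─┐ │ │ │ │ │ ╵ │
│     │ │ │ │ │ │   │
│ ╷ ╶─┘ ╵ │ ╵ │ └───┤
│ │       │   │     │
└─┴───────┴───┴─────┘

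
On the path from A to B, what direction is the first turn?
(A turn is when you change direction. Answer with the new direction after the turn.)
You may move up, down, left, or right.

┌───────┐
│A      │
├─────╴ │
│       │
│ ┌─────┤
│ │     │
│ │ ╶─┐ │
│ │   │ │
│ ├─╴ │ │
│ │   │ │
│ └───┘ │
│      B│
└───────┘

Directions: right, right, right, down, left, left, left, down, down, down, down, right, right, right
First turn direction: down

Solution:

┌───────┐
│A → → ↓│
├─────╴ │
│↓ ← ← ↲│
│ ┌─────┤
│↓│     │
│ │ ╶─┐ │
│↓│   │ │
│ ├─╴ │ │
│↓│   │ │
│ └───┘ │
│↳ → → B│
└───────┘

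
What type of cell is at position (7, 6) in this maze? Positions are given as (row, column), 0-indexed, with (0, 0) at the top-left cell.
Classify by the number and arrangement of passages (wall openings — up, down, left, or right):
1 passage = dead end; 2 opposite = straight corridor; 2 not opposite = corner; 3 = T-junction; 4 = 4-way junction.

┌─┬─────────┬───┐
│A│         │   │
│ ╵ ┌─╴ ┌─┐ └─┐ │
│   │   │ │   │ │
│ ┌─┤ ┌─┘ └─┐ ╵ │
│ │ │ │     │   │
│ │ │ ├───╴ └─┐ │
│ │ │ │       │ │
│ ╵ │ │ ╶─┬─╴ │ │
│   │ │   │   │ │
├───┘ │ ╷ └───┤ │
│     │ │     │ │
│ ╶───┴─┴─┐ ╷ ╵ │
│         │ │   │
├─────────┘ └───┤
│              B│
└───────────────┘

Checking cell at (7, 6):
Number of passages: 2
Cell type: straight corridor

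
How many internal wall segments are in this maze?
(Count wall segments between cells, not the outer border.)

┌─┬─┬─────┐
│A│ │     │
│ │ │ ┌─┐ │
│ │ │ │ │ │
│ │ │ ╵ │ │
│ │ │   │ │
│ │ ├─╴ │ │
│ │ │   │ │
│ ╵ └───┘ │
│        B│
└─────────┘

Counting internal wall segments:
Total internal walls: 16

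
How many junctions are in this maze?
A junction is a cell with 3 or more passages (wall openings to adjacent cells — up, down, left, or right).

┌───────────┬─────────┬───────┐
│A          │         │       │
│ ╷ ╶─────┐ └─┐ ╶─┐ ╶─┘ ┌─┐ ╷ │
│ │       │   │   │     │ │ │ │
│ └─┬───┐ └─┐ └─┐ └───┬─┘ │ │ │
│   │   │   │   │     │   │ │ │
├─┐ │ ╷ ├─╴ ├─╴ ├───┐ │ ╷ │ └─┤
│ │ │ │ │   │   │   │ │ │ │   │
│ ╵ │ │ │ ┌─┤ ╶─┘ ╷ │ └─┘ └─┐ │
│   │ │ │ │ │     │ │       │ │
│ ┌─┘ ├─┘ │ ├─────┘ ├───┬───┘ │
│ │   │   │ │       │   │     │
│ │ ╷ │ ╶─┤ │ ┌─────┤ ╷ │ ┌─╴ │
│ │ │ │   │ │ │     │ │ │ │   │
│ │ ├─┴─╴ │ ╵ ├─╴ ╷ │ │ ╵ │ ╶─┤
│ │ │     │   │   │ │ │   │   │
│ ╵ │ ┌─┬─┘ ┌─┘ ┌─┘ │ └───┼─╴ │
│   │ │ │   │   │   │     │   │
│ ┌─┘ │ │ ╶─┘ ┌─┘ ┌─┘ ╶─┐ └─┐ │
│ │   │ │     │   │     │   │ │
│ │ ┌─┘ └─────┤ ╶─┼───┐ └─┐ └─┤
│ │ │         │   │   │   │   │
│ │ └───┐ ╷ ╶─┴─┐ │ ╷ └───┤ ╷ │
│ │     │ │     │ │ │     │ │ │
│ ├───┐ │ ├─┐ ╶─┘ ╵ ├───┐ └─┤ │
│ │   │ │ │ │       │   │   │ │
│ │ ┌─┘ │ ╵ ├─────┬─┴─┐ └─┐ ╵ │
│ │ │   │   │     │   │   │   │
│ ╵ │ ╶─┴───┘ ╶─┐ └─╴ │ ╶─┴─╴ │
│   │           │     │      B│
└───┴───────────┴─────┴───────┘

Checking each cell for number of passages:

Junctions found (3+ passages):
  (0, 1): 3 passages
  (0, 7): 3 passages
  (0, 9): 3 passages
  (0, 13): 3 passages
  (2, 12): 3 passages
  (4, 0): 3 passages
  (4, 12): 3 passages
  (5, 2): 3 passages
  (5, 14): 3 passages
  (6, 8): 3 passages
  (7, 5): 3 passages
  (8, 0): 3 passages
  (8, 10): 3 passages
  (8, 14): 3 passages
  (9, 10): 3 passages
  (10, 3): 3 passages
  (10, 4): 3 passages
  (10, 5): 3 passages
  (10, 13): 3 passages
  (11, 6): 3 passages
  (12, 8): 3 passages
  (13, 11): 3 passages
  (13, 14): 3 passages
  (14, 6): 3 passages
Total junctions: 24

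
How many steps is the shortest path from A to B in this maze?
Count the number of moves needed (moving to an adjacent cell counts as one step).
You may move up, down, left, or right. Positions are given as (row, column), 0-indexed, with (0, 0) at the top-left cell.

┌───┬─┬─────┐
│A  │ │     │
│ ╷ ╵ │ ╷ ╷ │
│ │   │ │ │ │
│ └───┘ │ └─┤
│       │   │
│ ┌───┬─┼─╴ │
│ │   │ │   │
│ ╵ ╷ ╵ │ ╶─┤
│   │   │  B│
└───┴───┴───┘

Using BFS to find shortest path:
Start: (0, 0), End: (4, 5)
Path found:
(0,0) → (1,0) → (2,0) → (2,1) → (2,2) → (2,3) → (1,3) → (0,3) → (0,4) → (1,4) → (2,4) → (2,5) → (3,5) → (3,4) → (4,4) → (4,5)
Number of steps: 15

Solution:

┌───┬─┬─────┐
│A  │ │↱ ↓  │
│ ╷ ╵ │ ╷ ╷ │
│↓│   │↑│↓│ │
│ └───┘ │ └─┤
│↳ → → ↑│↳ ↓│
│ ┌───┬─┼─╴ │
│ │   │ │↓ ↲│
│ ╵ ╷ ╵ │ ╶─┤
│   │   │↳ B│
└───┴───┴───┘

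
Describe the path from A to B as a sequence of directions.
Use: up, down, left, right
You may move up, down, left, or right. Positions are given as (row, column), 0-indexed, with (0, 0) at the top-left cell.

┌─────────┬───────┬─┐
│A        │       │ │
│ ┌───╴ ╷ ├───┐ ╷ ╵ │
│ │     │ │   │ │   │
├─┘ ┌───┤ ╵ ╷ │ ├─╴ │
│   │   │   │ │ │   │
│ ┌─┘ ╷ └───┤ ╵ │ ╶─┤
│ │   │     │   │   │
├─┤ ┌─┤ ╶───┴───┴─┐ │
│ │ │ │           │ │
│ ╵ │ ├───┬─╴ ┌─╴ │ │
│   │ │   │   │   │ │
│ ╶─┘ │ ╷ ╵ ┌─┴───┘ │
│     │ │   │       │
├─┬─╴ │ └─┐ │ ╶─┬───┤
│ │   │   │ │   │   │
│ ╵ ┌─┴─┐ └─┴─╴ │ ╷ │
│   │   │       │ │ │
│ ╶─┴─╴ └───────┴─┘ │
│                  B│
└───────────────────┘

Finding the path and converting it to directions:
Path through cells: (0,0) → (0,1) → (0,2) → (0,3) → (0,4) → (1,4) → (2,4) → (2,5) → (1,5) → (1,6) → (2,6) → (3,6) → (3,7) → (2,7) → (1,7) → (0,7) → (0,8) → (1,8) → (1,9) → (2,9) → (2,8) → (3,8) → (3,9) → (4,9) → (5,9) → (6,9) → (6,8) → (6,7) → (6,6) → (7,6) → (7,7) → (8,7) → (8,6) → (8,5) → (8,4) → (7,4) → (7,3) → (6,3) → (5,3) → (5,4) → (6,4) → (6,5) → (5,5) → (5,6) → (4,6) → (4,5) → (4,4) → (4,3) → (3,3) → (2,3) → (2,2) → (3,2) → (3,1) → (4,1) → (5,1) → (5,0) → (6,0) → (6,1) → (6,2) → (7,2) → (7,1) → (8,1) → (8,0) → (9,0) → (9,1) → (9,2) → (9,3) → (9,4) → (9,5) → (9,6) → (9,7) → (9,8) → (9,9)
Directions: right, right, right, right, down, down, right, up, right, down, down, right, up, up, up, right, down, right, down, left, down, right, down, down, down, left, left, left, down, right, down, left, left, left, up, left, up, up, right, down, right, up, right, up, left, left, left, up, up, left, down, left, down, down, left, down, right, right, down, left, down, left, down, right, right, right, right, right, right, right, right, right

Solution:

┌─────────┬───────┬─┐
│A → → → ↓│    ↱ ↓│ │
│ ┌───╴ ╷ ├───┐ ╷ ╵ │
│ │     │↓│↱ ↓│↑│↳ ↓│
├─┘ ┌───┤ ╵ ╷ │ ├─╴ │
│   │↓ ↰│↳ ↑│↓│↑│↓ ↲│
│ ┌─┘ ╷ └───┤ ╵ │ ╶─┤
│ │↓ ↲│↑    │↳ ↑│↳ ↓│
├─┤ ┌─┤ ╶───┴───┴─┐ │
│ │↓│ │↑ ← ← ↰    │↓│
│ ╵ │ ├───┬─╴ ┌─╴ │ │
│↓ ↲│ │↱ ↓│↱ ↑│   │↓│
│ ╶─┘ │ ╷ ╵ ┌─┴───┘ │
│↳ → ↓│↑│↳ ↑│↓ ← ← ↲│
├─┬─╴ │ └─┐ │ ╶─┬───┤
│ │↓ ↲│↑ ↰│ │↳ ↓│   │
│ ╵ ┌─┴─┐ └─┴─╴ │ ╷ │
│↓ ↲│   │↑ ← ← ↲│ │ │
│ ╶─┴─╴ └───────┴─┘ │
│↳ → → → → → → → → B│
└───────────────────┘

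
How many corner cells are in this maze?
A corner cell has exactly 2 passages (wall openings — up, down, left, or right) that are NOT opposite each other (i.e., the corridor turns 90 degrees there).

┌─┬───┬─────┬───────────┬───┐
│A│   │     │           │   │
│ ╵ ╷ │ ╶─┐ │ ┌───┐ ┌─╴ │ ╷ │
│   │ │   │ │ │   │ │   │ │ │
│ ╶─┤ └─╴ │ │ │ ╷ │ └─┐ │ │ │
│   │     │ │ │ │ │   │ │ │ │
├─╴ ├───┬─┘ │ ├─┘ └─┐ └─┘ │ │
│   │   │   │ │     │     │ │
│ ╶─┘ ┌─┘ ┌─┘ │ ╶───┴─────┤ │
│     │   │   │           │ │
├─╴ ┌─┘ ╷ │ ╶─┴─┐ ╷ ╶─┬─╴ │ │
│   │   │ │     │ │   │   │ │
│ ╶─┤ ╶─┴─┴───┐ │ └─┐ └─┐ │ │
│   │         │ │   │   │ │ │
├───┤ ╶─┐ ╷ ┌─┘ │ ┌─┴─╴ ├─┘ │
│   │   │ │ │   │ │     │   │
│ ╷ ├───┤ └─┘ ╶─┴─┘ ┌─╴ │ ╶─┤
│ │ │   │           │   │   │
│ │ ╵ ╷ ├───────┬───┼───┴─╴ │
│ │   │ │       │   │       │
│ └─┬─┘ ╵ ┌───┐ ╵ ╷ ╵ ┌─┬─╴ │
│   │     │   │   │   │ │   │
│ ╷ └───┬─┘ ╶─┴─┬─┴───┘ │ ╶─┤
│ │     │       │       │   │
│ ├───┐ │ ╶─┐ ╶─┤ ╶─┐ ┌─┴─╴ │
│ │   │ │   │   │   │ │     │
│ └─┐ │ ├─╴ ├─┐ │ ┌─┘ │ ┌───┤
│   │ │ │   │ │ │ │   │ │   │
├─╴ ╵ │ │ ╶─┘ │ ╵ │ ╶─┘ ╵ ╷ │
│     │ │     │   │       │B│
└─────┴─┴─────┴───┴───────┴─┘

Counting corner cells (2 non-opposite passages):
Total corners: 105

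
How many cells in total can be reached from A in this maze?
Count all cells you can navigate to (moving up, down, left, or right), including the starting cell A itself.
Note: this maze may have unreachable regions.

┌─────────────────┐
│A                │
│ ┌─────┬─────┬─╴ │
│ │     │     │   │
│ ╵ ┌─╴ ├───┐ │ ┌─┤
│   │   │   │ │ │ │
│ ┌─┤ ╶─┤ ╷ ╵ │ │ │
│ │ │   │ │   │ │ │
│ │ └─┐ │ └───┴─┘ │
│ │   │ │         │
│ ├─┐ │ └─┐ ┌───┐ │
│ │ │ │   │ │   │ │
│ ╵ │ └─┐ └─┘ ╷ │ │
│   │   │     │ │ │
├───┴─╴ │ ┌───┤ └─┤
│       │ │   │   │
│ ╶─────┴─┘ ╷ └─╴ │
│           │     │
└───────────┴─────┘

Using BFS/flood-fill to find all reachable cells from A:
Maze size: 9 × 9 = 81 total cells
19 cell(s) are walled off and cannot be reached from A.
Reachable cells: 62

Reachable region (· marks reachable cells):

┌─────────────────┐
│A · · · · · · · ·│
│ ┌─────┬─────┬─╴ │
│·│· · ·│     │· ·│
│ ╵ ┌─╴ ├───┐ │ ┌─┤
│· ·│· ·│   │ │·│ │
│ ┌─┤ ╶─┤ ╷ ╵ │ │ │
│·│·│· ·│ │   │·│ │
│ │ └─┐ │ └───┴─┘ │
│·│· ·│·│         │
│ ├─┐ │ └─┐ ┌───┐ │
│·│·│·│· ·│ │· ·│ │
│ ╵ │ └─┐ └─┘ ╷ │ │
│· ·│· ·│· · ·│·│ │
├───┴─╴ │ ┌───┤ └─┤
│· · · ·│·│· ·│· ·│
│ ╶─────┴─┘ ╷ └─╴ │
│· · · · · ·│· · ·│
└───────────┴─────┘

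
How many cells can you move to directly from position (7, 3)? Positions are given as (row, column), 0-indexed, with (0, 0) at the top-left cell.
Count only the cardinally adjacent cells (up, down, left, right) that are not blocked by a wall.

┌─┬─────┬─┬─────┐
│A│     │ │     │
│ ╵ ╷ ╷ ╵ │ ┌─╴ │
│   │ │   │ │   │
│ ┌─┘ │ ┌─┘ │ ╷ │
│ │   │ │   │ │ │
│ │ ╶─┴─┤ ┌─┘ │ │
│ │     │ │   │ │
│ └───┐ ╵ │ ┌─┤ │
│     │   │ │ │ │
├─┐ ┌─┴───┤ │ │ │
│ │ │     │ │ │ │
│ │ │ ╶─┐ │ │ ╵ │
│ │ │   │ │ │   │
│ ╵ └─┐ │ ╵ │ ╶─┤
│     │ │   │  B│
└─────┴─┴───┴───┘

Checking passable neighbors of (7, 3):
Neighbors: (6, 3)
Count: 1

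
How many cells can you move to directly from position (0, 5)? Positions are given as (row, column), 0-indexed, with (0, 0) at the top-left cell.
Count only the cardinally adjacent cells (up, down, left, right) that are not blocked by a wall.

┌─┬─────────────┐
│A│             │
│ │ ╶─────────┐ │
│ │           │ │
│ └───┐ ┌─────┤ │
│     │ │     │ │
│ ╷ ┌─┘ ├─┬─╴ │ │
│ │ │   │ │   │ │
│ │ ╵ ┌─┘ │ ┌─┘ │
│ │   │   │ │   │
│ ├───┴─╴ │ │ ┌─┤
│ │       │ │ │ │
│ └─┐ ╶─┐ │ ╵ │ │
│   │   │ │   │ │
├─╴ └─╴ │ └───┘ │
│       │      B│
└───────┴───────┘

Checking passable neighbors of (0, 5):
Neighbors: (0, 4), (0, 6)
Count: 2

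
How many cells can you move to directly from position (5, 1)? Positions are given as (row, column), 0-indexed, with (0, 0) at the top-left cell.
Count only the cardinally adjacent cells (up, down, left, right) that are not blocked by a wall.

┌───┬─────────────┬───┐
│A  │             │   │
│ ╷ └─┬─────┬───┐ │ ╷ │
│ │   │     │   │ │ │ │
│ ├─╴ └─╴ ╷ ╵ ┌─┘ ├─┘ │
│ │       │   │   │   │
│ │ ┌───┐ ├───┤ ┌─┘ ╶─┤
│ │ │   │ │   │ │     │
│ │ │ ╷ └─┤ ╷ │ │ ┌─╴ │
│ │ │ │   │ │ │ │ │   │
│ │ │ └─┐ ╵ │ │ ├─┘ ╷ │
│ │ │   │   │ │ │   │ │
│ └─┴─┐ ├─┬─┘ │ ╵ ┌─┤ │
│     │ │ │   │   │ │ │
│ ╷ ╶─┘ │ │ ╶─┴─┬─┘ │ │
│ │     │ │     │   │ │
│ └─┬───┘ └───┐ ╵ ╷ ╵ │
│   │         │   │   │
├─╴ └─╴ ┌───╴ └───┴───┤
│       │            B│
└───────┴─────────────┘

Checking passable neighbors of (5, 1):
Neighbors: (4, 1)
Count: 1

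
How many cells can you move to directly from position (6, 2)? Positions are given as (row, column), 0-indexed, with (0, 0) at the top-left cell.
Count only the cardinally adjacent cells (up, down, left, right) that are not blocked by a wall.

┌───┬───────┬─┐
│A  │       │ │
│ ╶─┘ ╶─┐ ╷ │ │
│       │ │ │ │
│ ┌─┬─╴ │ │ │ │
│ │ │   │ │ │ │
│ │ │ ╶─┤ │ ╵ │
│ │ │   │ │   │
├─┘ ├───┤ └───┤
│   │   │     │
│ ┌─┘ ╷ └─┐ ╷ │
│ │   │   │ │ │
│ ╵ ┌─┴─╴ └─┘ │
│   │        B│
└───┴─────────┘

Checking passable neighbors of (6, 2):
Neighbors: (6, 3)
Count: 1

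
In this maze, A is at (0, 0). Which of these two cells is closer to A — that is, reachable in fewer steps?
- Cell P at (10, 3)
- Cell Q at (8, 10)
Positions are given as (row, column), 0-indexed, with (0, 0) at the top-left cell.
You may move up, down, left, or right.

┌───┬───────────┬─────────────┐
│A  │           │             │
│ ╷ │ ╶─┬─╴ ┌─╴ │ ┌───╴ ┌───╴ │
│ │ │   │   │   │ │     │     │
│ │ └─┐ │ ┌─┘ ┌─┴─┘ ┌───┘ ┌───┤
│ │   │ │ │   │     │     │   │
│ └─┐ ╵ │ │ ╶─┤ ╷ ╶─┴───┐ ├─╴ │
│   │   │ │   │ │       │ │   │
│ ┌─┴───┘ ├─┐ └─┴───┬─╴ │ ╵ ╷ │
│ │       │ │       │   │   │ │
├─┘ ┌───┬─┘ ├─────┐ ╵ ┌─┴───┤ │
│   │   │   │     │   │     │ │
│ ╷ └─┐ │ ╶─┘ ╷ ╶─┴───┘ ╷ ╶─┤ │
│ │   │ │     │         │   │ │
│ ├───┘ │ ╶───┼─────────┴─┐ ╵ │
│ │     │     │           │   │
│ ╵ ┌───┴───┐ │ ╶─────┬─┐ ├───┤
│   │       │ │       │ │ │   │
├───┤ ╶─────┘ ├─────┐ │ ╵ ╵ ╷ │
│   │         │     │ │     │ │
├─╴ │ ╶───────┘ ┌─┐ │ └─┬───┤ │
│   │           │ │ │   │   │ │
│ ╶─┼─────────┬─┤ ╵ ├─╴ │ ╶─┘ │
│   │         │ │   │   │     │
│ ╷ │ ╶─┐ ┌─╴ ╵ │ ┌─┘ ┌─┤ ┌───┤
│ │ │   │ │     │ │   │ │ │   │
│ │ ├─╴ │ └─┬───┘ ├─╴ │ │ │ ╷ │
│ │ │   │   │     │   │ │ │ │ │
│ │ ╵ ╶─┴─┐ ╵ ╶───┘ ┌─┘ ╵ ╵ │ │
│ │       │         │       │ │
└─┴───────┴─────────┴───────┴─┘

Shortest path A → P at (10, 3): 81 steps
Shortest path A → Q at (8, 10): 108 steps

P is closer (81 steps vs 108 steps).

Path to P:

┌───┬───────────┬─────────────┐
│A ↓│↱ → → → → ↓│      ↱ → → ↓│
│ ╷ │ ╶─┬─╴ ┌─╴ │ ┌───╴ ┌───╴ │
│ │↓│↑ ↰│   │↓ ↲│ │↱ → ↑│↓ ← ↲│
│ │ └─┐ │ ┌─┘ ┌─┴─┘ ┌───┘ ┌───┤
│ │↳ ↓│↑│ │↓ ↲│  ↱ ↑│    ↓│   │
│ └─┐ ╵ │ │ ╶─┤ ╷ ╶─┴───┐ ├─╴ │
│   │↳ ↑│ │↳ ↓│ │↑ ← ← ↰│↓│↱ ↓│
│ ┌─┴───┘ ├─┐ └─┴───┬─╴ │ ╵ ╷ │
│ │       │ │↳ → → ↓│↱ ↑│↳ ↑│↓│
├─┘ ┌───┬─┘ ├─────┐ ╵ ┌─┴───┤ │
│   │   │   │↓ ↰  │↳ ↑│↓ ↰  │↓│
│ ╷ └─┐ │ ╶─┘ ╷ ╶─┴───┘ ╷ ╶─┤ │
│ │   │ │↓ ← ↲│↑ ← ← ← ↲│↑ ↰│↓│
│ ├───┘ │ ╶───┼─────────┴─┐ ╵ │
│ │     │↳ → ↓│           │↑ ↲│
│ ╵ ┌───┴───┐ │ ╶─────┬─┐ ├───┤
│   │       │↓│       │ │ │   │
├───┤ ╶─────┘ ├─────┐ │ ╵ ╵ ╷ │
│   │↓ ← ← ← ↲│     │ │     │ │
├─╴ │ ╶───────┘ ┌─┐ │ └─┬───┤ │
│   │↳ P        │ │ │   │   │ │
│ ╶─┼─────────┬─┤ ╵ ├─╴ │ ╶─┘ │
│   │         │ │   │   │     │
│ ╷ │ ╶─┐ ┌─╴ ╵ │ ┌─┘ ┌─┤ ┌───┤
│ │ │   │ │     │ │   │ │ │   │
│ │ ├─╴ │ └─┬───┘ ├─╴ │ │ │ ╷ │
│ │ │   │   │     │   │ │ │ │ │
│ │ ╵ ╶─┴─┐ ╵ ╶───┘ ┌─┘ ╵ ╵ │ │
│ │       │         │       │ │
└─┴───────┴─────────┴───────┴─┘

Path to Q:

┌───┬───────────┬─────────────┐
│A ↓│↱ → → → → ↓│      ↱ → → ↓│
│ ╷ │ ╶─┬─╴ ┌─╴ │ ┌───╴ ┌───╴ │
│ │↓│↑ ↰│   │↓ ↲│ │↱ → ↑│↓ ← ↲│
│ │ └─┐ │ ┌─┘ ┌─┴─┘ ┌───┘ ┌───┤
│ │↳ ↓│↑│ │↓ ↲│  ↱ ↑│    ↓│   │
│ └─┐ ╵ │ │ ╶─┤ ╷ ╶─┴───┐ ├─╴ │
│   │↳ ↑│ │↳ ↓│ │↑ ← ← ↰│↓│↱ ↓│
│ ┌─┴───┘ ├─┐ └─┴───┬─╴ │ ╵ ╷ │
│ │       │ │↳ → → ↓│↱ ↑│↳ ↑│↓│
├─┘ ┌───┬─┘ ├─────┐ ╵ ┌─┴───┤ │
│   │   │   │↓ ↰  │↳ ↑│↓ ↰  │↓│
│ ╷ └─┐ │ ╶─┘ ╷ ╶─┴───┘ ╷ ╶─┤ │
│ │   │ │↓ ← ↲│↑ ← ← ← ↲│↑ ↰│↓│
│ ├───┘ │ ╶───┼─────────┴─┐ ╵ │
│ │     │↳ → ↓│           │↑ ↲│
│ ╵ ┌───┴───┐ │ ╶─────┬─┐ ├───┤
│   │       │↓│      Q│ │ │   │
├───┤ ╶─────┘ ├─────┐ │ ╵ ╵ ╷ │
│   │↓ ← ← ← ↲│↱ → ↓│↑│     │ │
├─╴ │ ╶───────┘ ┌─┐ │ └─┬───┤ │
│   │↳ → → → → ↑│ │↓│↑ ↰│   │ │
│ ╶─┼─────────┬─┤ ╵ ├─╴ │ ╶─┘ │
│   │         │ │↓ ↲│↱ ↑│     │
│ ╷ │ ╶─┐ ┌─╴ ╵ │ ┌─┘ ┌─┤ ┌───┤
│ │ │   │ │     │↓│  ↑│ │ │   │
│ │ ├─╴ │ └─┬───┘ ├─╴ │ │ │ ╷ │
│ │ │   │   │↓ ← ↲│↱ ↑│ │ │ │ │
│ │ ╵ ╶─┴─┐ ╵ ╶───┘ ┌─┘ ╵ ╵ │ │
│ │       │  ↳ → → ↑│       │ │
└─┴───────┴─────────┴───────┴─┘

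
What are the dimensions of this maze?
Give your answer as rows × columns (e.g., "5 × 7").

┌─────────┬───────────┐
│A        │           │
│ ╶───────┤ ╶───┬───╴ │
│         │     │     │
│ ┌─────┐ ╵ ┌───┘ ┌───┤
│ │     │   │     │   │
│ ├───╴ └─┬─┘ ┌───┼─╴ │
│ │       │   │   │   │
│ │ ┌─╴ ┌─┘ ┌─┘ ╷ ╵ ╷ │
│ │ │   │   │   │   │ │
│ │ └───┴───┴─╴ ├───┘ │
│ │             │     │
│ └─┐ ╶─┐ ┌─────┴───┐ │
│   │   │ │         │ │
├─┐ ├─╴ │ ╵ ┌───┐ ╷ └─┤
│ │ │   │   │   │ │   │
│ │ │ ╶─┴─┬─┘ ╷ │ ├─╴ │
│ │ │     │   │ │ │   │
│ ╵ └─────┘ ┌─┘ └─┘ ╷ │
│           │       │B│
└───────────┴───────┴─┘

Counting the maze dimensions:
Rows (vertical): 10
Columns (horizontal): 11
Dimensions: 10 × 11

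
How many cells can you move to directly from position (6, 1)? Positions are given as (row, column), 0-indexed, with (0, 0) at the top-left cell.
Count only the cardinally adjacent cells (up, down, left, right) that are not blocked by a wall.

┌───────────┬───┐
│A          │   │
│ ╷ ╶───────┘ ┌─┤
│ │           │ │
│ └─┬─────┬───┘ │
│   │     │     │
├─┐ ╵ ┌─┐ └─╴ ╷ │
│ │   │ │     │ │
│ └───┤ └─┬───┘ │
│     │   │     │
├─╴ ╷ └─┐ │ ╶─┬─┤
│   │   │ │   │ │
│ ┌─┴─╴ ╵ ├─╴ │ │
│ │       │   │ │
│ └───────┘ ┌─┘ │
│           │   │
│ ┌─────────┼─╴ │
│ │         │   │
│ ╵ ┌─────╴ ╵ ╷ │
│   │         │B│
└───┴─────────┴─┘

Checking passable neighbors of (6, 1):
Neighbors: (6, 2)
Count: 1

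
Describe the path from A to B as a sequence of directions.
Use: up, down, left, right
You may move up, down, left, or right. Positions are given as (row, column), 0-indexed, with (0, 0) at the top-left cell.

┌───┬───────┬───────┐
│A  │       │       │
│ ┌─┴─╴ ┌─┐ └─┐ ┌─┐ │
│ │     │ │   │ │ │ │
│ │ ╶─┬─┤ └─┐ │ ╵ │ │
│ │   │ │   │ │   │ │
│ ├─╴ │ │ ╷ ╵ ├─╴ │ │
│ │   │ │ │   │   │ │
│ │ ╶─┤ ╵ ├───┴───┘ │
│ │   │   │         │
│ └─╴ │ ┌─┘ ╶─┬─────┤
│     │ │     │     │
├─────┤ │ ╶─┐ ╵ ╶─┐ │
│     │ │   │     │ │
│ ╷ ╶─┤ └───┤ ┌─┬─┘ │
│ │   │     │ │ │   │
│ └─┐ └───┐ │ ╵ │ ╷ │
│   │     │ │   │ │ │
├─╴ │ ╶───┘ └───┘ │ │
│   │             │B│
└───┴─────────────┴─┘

Finding the path and converting it to directions:
Path through cells: (0,0) → (1,0) → (2,0) → (3,0) → (4,0) → (5,0) → (5,1) → (5,2) → (4,2) → (4,1) → (3,1) → (3,2) → (2,2) → (2,1) → (1,1) → (1,2) → (1,3) → (0,3) → (0,4) → (0,5) → (1,5) → (1,6) → (2,6) → (3,6) → (3,5) → (2,5) → (2,4) → (3,4) → (4,4) → (4,3) → (5,3) → (6,3) → (7,3) → (7,4) → (7,5) → (8,5) → (9,5) → (9,6) → (9,7) → (9,8) → (8,8) → (7,8) → (7,9) → (8,9) → (9,9)
Directions: down, down, down, down, down, right, right, up, left, up, right, up, left, up, right, right, up, right, right, down, right, down, down, left, up, left, down, down, left, down, down, down, right, right, down, down, right, right, right, up, up, right, down, down

Solution:

┌───┬───────┬───────┐
│A  │  ↱ → ↓│       │
│ ┌─┴─╴ ┌─┐ └─┐ ┌─┐ │
│↓│↱ → ↑│ │↳ ↓│ │ │ │
│ │ ╶─┬─┤ └─┐ │ ╵ │ │
│↓│↑ ↰│ │↓ ↰│↓│   │ │
│ ├─╴ │ │ ╷ ╵ ├─╴ │ │
│↓│↱ ↑│ │↓│↑ ↲│   │ │
│ │ ╶─┤ ╵ ├───┴───┘ │
│↓│↑ ↰│↓ ↲│         │
│ └─╴ │ ┌─┘ ╶─┬─────┤
│↳ → ↑│↓│     │     │
├─────┤ │ ╶─┐ ╵ ╶─┐ │
│     │↓│   │     │ │
│ ╷ ╶─┤ └───┤ ┌─┬─┘ │
│ │   │↳ → ↓│ │ │↱ ↓│
│ └─┐ └───┐ │ ╵ │ ╷ │
│   │     │↓│   │↑│↓│
├─╴ │ ╶───┘ └───┘ │ │
│   │      ↳ → → ↑│B│
└───┴─────────────┴─┘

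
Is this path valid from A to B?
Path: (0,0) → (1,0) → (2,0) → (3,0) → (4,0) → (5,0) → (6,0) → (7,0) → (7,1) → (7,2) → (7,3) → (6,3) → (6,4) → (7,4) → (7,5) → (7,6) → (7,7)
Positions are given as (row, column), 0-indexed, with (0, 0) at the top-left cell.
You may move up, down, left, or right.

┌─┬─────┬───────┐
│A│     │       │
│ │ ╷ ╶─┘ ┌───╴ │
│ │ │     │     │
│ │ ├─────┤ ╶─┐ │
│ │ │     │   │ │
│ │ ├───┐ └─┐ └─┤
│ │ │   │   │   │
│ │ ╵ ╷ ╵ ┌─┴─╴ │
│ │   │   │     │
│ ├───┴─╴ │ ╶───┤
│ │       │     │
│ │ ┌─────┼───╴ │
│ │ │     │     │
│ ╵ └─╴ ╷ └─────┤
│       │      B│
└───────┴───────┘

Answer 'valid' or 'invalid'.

Checking path validity:
Result: All consecutive moves are passable.

valid

Correct solution:

┌─┬─────┬───────┐
│A│     │       │
│ │ ╷ ╶─┘ ┌───╴ │
│↓│ │     │     │
│ │ ├─────┤ ╶─┐ │
│↓│ │     │   │ │
│ │ ├───┐ └─┐ └─┤
│↓│ │   │   │   │
│ │ ╵ ╷ ╵ ┌─┴─╴ │
│↓│   │   │     │
│ ├───┴─╴ │ ╶───┤
│↓│       │     │
│ │ ┌─────┼───╴ │
│↓│ │  ↱ ↓│     │
│ ╵ └─╴ ╷ └─────┤
│↳ → → ↑│↳ → → B│
└───────┴───────┘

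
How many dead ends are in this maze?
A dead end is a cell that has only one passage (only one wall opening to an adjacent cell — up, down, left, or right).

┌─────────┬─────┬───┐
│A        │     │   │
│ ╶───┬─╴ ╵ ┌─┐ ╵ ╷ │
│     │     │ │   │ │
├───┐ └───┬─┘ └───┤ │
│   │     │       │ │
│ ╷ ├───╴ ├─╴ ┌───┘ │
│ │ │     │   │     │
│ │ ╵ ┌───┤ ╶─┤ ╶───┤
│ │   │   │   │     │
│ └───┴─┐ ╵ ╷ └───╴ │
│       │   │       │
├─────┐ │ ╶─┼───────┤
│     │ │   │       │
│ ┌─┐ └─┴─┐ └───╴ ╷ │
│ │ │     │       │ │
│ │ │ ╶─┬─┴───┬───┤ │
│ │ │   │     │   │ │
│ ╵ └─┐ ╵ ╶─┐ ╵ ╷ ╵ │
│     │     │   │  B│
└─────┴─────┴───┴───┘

Checking each cell for number of passages:

Dead ends found at positions:
  (1, 3)
  (1, 6)
  (2, 5)
  (2, 8)
  (4, 3)
  (6, 3)
  (6, 6)
  (7, 1)
  (7, 4)
  (9, 2)
  (9, 5)
Total dead ends: 11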